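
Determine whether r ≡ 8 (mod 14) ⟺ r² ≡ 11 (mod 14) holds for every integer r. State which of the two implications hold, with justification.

Neither direction holds.

[⇒] This fails: take r = 8. Then 8 ≡ 8 (mod 14), but 8² = 64 ≡ 8 (mod 14), not 11.

[⇐] This fails: take r = 5. Then 5² = 25 ≡ 11 (mod 14), yet 5 ≡ 5 (mod 14), not 8.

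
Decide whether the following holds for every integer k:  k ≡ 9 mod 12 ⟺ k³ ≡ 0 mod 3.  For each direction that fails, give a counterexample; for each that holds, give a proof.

(→) Suppose k ≡ 9 (mod 12). Then k³ ≡ 9³ = 729 (mod 12), and since 3 ∣ 12, also k³ ≡ 0 (mod 3).

(←) This fails: take k = 0. Then 0³ = 0 ≡ 0 (mod 3), yet 0 ≡ 0 (mod 12), not 9.

Not equivalent: only (⇒) holds.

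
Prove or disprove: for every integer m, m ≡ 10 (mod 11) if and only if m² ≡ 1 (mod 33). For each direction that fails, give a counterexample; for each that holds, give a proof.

(⇒) fails and (⇐) fails.

Forward direction. This fails: take m = 21. Then 21 ≡ 10 (mod 11), but 21² = 441 ≡ 12 (mod 33), not 1.

Converse. This fails: take m = 1. Then 1² = 1 ≡ 1 (mod 33), yet 1 ≡ 1 (mod 11), not 10.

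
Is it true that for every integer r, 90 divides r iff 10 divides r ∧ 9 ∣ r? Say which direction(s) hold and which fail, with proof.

[⇐] Suppose 10 ∣ r and 9 ∣ r. Any common multiple of 10 and 9 is a multiple of their lcm; here gcd(10, 9) = 1, so lcm(10, 9) = 10·9 = 90, so 90 ∣ r.

[⇒] If 90 ∣ r, write r = 90q. Since 90 = 9·10, r = 10·(9q), so 10 ∣ r; and since 90 = 10·9, r = 9·(10q), so 9 ∣ r.

Both directions hold; the statement is true.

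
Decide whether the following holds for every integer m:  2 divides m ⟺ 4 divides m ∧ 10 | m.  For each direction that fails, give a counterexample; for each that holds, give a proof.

(⇒) This fails: take m = 2. Certainly 2 ∣ 2, but 4 ∤ 2.

(⇐) Suppose 4 ∣ m and 10 ∣ m. Any common multiple of 4 and 10 is a multiple of their lcm; here lcm(4, 10) = 4·10/gcd(4, 10) = 40/2 = 20, so 20 ∣ m. Since 2 ∣ 20, it follows that 2 ∣ m.

Only the converse holds.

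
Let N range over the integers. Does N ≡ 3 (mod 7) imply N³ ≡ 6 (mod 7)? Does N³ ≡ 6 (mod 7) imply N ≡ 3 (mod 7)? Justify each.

(⟹) Suppose N ≡ 3 (mod 7). Write N = 7j + 3. Then (7j + 3)³ = 343j³ + 441j² + 189j + 27 = 7(49j³ + 63j² + 27j + 3) + 6, so N³ ≡ 6 (mod 7).

(⟸) This fails: take N = 5. Then 5³ = 125 ≡ 6 (mod 7), yet 5 ≡ 5 (mod 7), not 3.

Only the forward implication holds.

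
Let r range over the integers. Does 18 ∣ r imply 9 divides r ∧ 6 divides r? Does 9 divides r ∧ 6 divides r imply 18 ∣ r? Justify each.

(→) If 18 ∣ r, write r = 18q. Since 18 = 2·9, r = 9·(2q), so 9 ∣ r; and since 18 = 3·6, r = 6·(3q), so 6 ∣ r.

(←) Suppose 9 ∣ r and 6 ∣ r. Any common multiple of 9 and 6 is a multiple of their lcm; here lcm(9, 6) = 9·6/gcd(9, 6) = 54/3 = 18, so 18 ∣ r.

The biconditional holds.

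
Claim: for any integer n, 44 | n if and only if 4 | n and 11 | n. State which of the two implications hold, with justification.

Both directions hold; the statement is true.

(⇒) If 44 ∣ n, write n = 44q. Since 44 = 11·4, n = 4·(11q), so 4 ∣ n; and since 44 = 4·11, n = 11·(4q), so 11 ∣ n.

(⇐) Suppose 4 ∣ n and 11 ∣ n. Any common multiple of 4 and 11 is a multiple of their lcm; here gcd(4, 11) = 1, so lcm(4, 11) = 4·11 = 44, so 44 ∣ n.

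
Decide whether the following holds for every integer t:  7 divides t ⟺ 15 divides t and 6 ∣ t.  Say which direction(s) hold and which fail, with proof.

(⇒) fails and (⇐) fails.

(→) This fails: take t = 7. Certainly 7 ∣ 7, but 15 ∤ 7.

(←) This fails: take t = 30. Both 15 ∣ 30 and 6 ∣ 30, yet 30 is not a multiple of 7 (since 30 = 4·7 + 2), so 7 ∤ 30.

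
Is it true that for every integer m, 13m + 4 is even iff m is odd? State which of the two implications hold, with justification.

Neither implication holds.

Forward direction. This fails: m = 4 gives 13m + 4 = 56, which is even, but 4 is even, not odd.

Converse. This also fails: m = 1 is odd, but 13m + 4 = 17 is odd, not even.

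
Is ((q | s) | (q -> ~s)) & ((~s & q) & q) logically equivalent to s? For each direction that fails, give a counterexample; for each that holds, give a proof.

Neither direction holds.

[⇒] This fails. Under q = T, s = F, the left side is true but the right side is false.

[⇐] This fails. Under q = F, s = T, the left side is false but the right side is true.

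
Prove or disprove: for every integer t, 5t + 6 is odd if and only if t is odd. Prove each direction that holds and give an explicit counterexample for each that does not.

Forward direction. Suppose 5t + 6 is odd. Since 5 is odd, 5t and t have the same parity, so 5t + 6 ≡ t + 6 (mod 2). As 6 is even, 5t + 6 is odd exactly when t is odd. Thus t is odd.

Converse. Suppose t is odd; write t = 2j + 1. Then 5t + 6 = 5·(2j + 1) + 6 = 2·5j + 11, which is odd.

Both implications hold.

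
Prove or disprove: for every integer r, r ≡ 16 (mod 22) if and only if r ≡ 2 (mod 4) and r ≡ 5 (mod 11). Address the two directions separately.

(⇒) fails; (⇐) holds.

Forward direction. This fails: r = 16 gives 16 ≡ 16 (mod 22) but 16 ≡ 0 (mod 4), so the conjunction on the right does not hold.

Converse. If r ≡ 2 (mod 4) and r ≡ 5 (mod 11), then by the Chinese remainder theorem r ≡ 38 (mod 44). Since 38 ≡ 16 (mod 22) and 22 ∣ 44, we get r ≡ 16 (mod 22).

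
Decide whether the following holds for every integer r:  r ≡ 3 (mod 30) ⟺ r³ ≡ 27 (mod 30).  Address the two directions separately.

Both implications hold.

[⇒] Suppose r ≡ 3 (mod 30). Write r = 30j + 3. Then (30j + 3)³ = 27000j³ + 8100j² + 810j + 27 = 30(900j³ + 270j² + 27j) + 27, so r³ ≡ 27 (mod 30).

[⇐] Conversely, suppose r³ ≡ 27 (mod 30). The only residue r in {0, …, 29} with r³ ≡ 27 (mod 30) is r = 3, so r ≡ 3 (mod 30).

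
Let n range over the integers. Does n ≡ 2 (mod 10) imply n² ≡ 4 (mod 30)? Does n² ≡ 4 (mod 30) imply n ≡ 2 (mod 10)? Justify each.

(⇒) fails and (⇐) fails.

(⟹) This fails: take n = 12. Then 12 ≡ 2 (mod 10), but 12² = 144 ≡ 24 (mod 30), not 4.

(⟸) This fails: take n = 8. Then 8² = 64 ≡ 4 (mod 30), yet 8 ≡ 8 (mod 10), not 2.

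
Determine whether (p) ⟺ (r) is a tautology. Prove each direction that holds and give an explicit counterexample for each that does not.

Forward direction. This fails. Under p = T, r = F, the left side is true but the right side is false.

Converse. This fails. Under p = F, r = T, the left side is false but the right side is true.

Neither implication holds.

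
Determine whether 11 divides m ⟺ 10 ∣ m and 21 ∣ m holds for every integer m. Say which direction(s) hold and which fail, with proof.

(⇒) This fails: take m = 11. Certainly 11 ∣ 11, but 10 ∤ 11.

(⇐) This fails: take m = 210. Both 10 ∣ 210 and 21 ∣ 210, yet 210 is not a multiple of 11 (since 210 = 19·11 + 1), so 11 ∤ 210.

(⇒) fails and (⇐) fails.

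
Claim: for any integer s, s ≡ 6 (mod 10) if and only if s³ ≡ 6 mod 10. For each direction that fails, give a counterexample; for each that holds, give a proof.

Both directions hold.

[⇒] Suppose s ≡ 6 (mod 10). Write s = 10j + 6. Then (10j + 6)³ = 1000j³ + 1800j² + 1080j + 216 = 10(100j³ + 180j² + 108j + 21) + 6, so s³ ≡ 6 (mod 10).

[⇐] Conversely, suppose s³ ≡ 6 (mod 10). The only residue r in {0, …, 9} with r³ ≡ 6 (mod 10) is r = 6, so s ≡ 6 (mod 10).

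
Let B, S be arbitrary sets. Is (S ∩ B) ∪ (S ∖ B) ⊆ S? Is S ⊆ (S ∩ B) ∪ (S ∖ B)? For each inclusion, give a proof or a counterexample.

Both inclusions hold.

(⟹) Let x ∈ (S ∩ B) ∪ (S ∖ B). Then either x ∈ S and x ∉ B; or x ∈ B ∩ S. In each case x ∈ S, so (S ∩ B) ∪ (S ∖ B) ⊆ S.

(⟸) Let x ∈ S. Then either x ∈ S and x ∉ B; or x ∈ B ∩ S. In each case x ∈ (S ∩ B) ∪ (S ∖ B), so S ⊆ (S ∩ B) ∪ (S ∖ B).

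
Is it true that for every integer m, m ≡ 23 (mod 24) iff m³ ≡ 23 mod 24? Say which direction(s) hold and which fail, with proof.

Both directions hold.

(⟹) Suppose m ≡ 23 (mod 24). Write m = 24j + 23. Then (24j + 23)³ = 13824j³ + 39744j² + 38088j + 12167 = 24(576j³ + 1656j² + 1587j + 506) + 23, so m³ ≡ 23 (mod 24).

(⟸) Conversely, suppose m³ ≡ 23 (mod 24). The only residue r in {0, …, 23} with r³ ≡ 23 (mod 24) is r = 23, so m ≡ 23 (mod 24).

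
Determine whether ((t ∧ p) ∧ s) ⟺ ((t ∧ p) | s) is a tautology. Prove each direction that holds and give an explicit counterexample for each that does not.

[⇒] Assume the antecedent. If s is true, (t ∧ p) | s reduces to true regardless of the other variables. If s is false, the antecedent cannot hold. Either way (t ∧ p) | s holds.

[⇐] This fails. Under s = T, p = F, t = F, the left side is false but the right side is true.

Not equivalent: only (⇒) holds.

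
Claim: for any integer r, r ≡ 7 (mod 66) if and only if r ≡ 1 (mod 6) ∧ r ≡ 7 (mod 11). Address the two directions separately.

Converse. If r ≡ 1 (mod 6) and r ≡ 7 (mod 11), then by the Chinese remainder theorem r ≡ 7 (mod 66). This is exactly r ≡ 7 (mod 66).

Forward direction. Suppose r ≡ 7 (mod 66); write r = 66j + 7. Since 6 ∣ 66, reducing mod 6 gives r ≡ 7 ≡ 1 (mod 6); since 11 ∣ 66, reducing mod 11 gives r ≡ 7 (mod 11).

Both directions hold.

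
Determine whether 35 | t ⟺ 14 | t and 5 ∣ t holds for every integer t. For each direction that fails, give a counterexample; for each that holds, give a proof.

The forward direction fails; the converse holds.

(⟹) This fails: take t = 35. Certainly 35 ∣ 35, but 14 ∤ 35.

(⟸) Suppose 14 ∣ t and 5 ∣ t. Any common multiple of 14 and 5 is a multiple of their lcm; here gcd(14, 5) = 1, so lcm(14, 5) = 14·5 = 70, so 70 ∣ t. Since 35 ∣ 70, it follows that 35 ∣ t.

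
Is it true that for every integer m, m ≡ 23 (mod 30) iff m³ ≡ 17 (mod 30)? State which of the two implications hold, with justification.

Equivalent; both directions hold.

(⇒) Suppose m ≡ 23 (mod 30). Write m = 30j + 23. Then (30j + 23)³ = 27000j³ + 62100j² + 47610j + 12167 = 30(900j³ + 2070j² + 1587j + 405) + 17, so m³ ≡ 17 (mod 30).

(⇐) Conversely, suppose m³ ≡ 17 (mod 30). The only residue r in {0, …, 29} with r³ ≡ 17 (mod 30) is r = 23, so m ≡ 23 (mod 30).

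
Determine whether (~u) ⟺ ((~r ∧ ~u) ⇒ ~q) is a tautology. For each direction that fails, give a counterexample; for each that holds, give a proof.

[⇒] This fails. Under u = F, q = T, r = F, the left side is true but the right side is false.

[⇐] This fails. Under u = T, q = F, r = F, the left side is false but the right side is true.

Neither direction holds.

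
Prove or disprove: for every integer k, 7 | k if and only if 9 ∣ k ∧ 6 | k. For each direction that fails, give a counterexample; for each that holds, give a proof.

Both directions fail.

(⟹) This fails: take k = 7. Certainly 7 ∣ 7, but 9 ∤ 7.

(⟸) This fails: take k = 18. Both 9 ∣ 18 and 6 ∣ 18, yet 18 is not a multiple of 7 (since 18 = 2·7 + 4), so 7 ∤ 18.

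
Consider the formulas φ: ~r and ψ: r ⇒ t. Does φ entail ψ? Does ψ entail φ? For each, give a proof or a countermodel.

Forward direction. Assume the antecedent. If t is true, r ⇒ t reduces to true regardless of the other variables. If t is false, the antecedent forces (t = F, r = F), and r ⇒ t holds there. Either way r ⇒ t holds.

Converse. This fails. Under t = T, r = T, the left side is false but the right side is true.

Not equivalent: only (⇒) holds.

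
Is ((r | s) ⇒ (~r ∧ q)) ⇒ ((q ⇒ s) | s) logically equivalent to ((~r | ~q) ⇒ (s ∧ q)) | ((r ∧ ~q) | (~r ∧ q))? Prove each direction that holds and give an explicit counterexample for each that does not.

(⇒) fails and (⇐) fails.

(→) This fails. Under r = F, s = F, q = F, the left side is true but the right side is false.

(←) This fails. Under r = F, s = F, q = T, the left side is false but the right side is true.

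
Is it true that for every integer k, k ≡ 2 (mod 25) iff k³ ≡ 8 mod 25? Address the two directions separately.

Both directions hold; the statement is true.

(⟹) Suppose k ≡ 2 (mod 25). Write k = 25j + 2. Then (25j + 2)³ = 15625j³ + 3750j² + 300j + 8 = 25(625j³ + 150j² + 12j) + 8, so k³ ≡ 8 (mod 25).

(⟸) Conversely, suppose k³ ≡ 8 (mod 25). The only residue r in {0, …, 24} with r³ ≡ 8 (mod 25) is r = 2, so k ≡ 2 (mod 25).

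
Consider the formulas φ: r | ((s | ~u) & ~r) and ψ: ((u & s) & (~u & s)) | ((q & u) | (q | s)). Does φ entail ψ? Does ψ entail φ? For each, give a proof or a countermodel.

Neither direction holds.

(→) This fails. Under r = F, s = F, u = F, q = F, the left side is true but the right side is false.

(←) This fails. Under r = F, s = F, u = T, q = T, the left side is false but the right side is true.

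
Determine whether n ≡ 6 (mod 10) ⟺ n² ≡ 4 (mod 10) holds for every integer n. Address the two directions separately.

Neither implication holds.

(⟹) This fails: take n = 6. Then 6 ≡ 6 (mod 10), but 6² = 36 ≡ 6 (mod 10), not 4.

(⟸) This fails: take n = 2. Then 2² = 4 ≡ 4 (mod 10), yet 2 ≡ 2 (mod 10), not 6.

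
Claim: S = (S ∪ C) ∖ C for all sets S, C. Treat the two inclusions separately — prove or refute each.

Only the reverse inclusion holds.

(⟹) This inclusion fails. Take S = {1}, C = {1}; then 1 ∈ S but 1 ∉ (S ∪ C) ∖ C.

(⟸) Let x ∈ (S ∪ C) ∖ C. Then x ∈ S and x ∉ C, from which x ∈ S.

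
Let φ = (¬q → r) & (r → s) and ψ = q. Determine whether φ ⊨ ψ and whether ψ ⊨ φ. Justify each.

(⟹) This fails. Under s = T, r = T, q = F, the left side is true but the right side is false.

(⟸) This fails. Under s = F, r = T, q = T, the left side is false but the right side is true.

Both directions fail.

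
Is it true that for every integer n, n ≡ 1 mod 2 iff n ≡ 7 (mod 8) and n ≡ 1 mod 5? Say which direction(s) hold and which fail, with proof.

[⇒] This fails: n = 1 gives 1 ≡ 1 (mod 2) but 1 ≡ 1 (mod 8), so the conjunction on the right does not hold.

[⇐] Conversely, if n ≡ 7 (mod 8) and n ≡ 1 (mod 5), then by the Chinese remainder theorem n ≡ 31 (mod 40). Since 31 ≡ 1 (mod 2) and 2 ∣ 40, we get n ≡ 1 (mod 2).

The forward direction fails; the converse holds.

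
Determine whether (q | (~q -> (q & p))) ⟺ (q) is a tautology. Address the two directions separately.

Both implications hold.

(→) Assume the antecedent. If p is true, the antecedent forces (p = T, q = T), and q holds there. If p is false, the antecedent forces (p = F, q = T), and q holds there. Either way q holds.

(←) Assume the antecedent. If p is true, the antecedent forces (p = T, q = T), and q | (~q -> (q & p)) holds there. If p is false, the antecedent forces (p = F, q = T), and q | (~q -> (q & p)) holds there. Either way q | (~q -> (q & p)) holds.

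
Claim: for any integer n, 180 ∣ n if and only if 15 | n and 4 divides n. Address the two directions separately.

(⟹) If 180 ∣ n, write n = 180q. Since 180 = 12·15, n = 15·(12q), so 15 ∣ n; and since 180 = 45·4, n = 4·(45q), so 4 ∣ n.

(⟸) This fails: take n = 60. Both 15 ∣ 60 and 4 ∣ 60, yet 60 is not a multiple of 180 (since 60 = 0·180 + 60), so 180 ∤ 60.

Not equivalent: only (⇒) holds.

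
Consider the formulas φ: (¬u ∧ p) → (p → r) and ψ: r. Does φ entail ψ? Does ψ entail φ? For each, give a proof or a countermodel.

[⇐] Assume the antecedent. If u is true, (¬u ∧ p) → (p → r) reduces to true regardless of the other variables. If u is false, the antecedent forces (u = F, r = T, p = F) or (u = F, r = T, p = T), and (¬u ∧ p) → (p → r) holds there. Either way (¬u ∧ p) → (p → r) holds.

[⇒] This fails. Under u = F, r = F, p = F, the left side is true but the right side is false.

Only the reverse direction holds.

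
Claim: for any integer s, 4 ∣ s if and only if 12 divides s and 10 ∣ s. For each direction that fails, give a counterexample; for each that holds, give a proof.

Forward direction. This fails: take s = 4. Certainly 4 ∣ 4, but 12 ∤ 4.

Converse. Suppose 12 ∣ s and 10 ∣ s. Any common multiple of 12 and 10 is a multiple of their lcm; here lcm(12, 10) = 12·10/gcd(12, 10) = 120/2 = 60, so 60 ∣ s. Since 4 ∣ 60, it follows that 4 ∣ s.

Not equivalent: only (⇐) holds.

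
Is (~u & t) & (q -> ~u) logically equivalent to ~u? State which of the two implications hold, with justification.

The forward direction holds; the converse fails.

Forward direction. Assume the antecedent. If t is true, the antecedent forces (t = T, u = F, q = F) or (t = T, u = F, q = T), and ~u holds there. If t is false, the antecedent cannot hold. Either way ~u holds.

Converse. This fails. Under t = F, u = F, q = F, the left side is false but the right side is true.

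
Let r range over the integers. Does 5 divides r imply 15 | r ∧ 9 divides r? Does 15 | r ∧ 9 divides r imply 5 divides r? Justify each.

Not equivalent: only (⇐) holds.

(⇒) This fails: take r = 5. Certainly 5 ∣ 5, but 15 ∤ 5.

(⇐) Suppose 15 ∣ r and 9 ∣ r. Any common multiple of 15 and 9 is a multiple of their lcm; here lcm(15, 9) = 15·9/gcd(15, 9) = 135/3 = 45, so 45 ∣ r. Since 5 ∣ 45, it follows that 5 ∣ r.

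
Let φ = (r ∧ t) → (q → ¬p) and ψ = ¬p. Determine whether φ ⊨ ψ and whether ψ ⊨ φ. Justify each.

(⟸) Assume the antecedent. If p is true, the antecedent cannot hold. If p is false, (r ∧ t) → (q → ¬p) reduces to true regardless of the other variables. Either way (r ∧ t) → (q → ¬p) holds.

(⟹) This fails. Under p = T, r = F, t = F, q = F, the left side is true but the right side is false.

Only the reverse direction holds.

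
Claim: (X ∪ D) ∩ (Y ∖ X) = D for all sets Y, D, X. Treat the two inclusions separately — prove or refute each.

Forward inclusion. Let x ∈ (X ∪ D) ∩ (Y ∖ X). Then x ∈ Y ∩ D and x ∉ X, from which x ∈ D.

Reverse inclusion. This inclusion fails. Take Y = ∅, D = {1}, X = ∅; then 1 ∈ D but 1 ∉ (X ∪ D) ∩ (Y ∖ X).

Only the forward inclusion holds.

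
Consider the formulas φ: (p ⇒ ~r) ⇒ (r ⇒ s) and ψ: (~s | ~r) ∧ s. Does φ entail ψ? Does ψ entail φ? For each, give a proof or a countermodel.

Only the converse holds.

(⇐) Assume the antecedent. If p is true, (p ⇒ ~r) ⇒ (r ⇒ s) reduces to true regardless of the other variables. If p is false, the antecedent forces (p = F, s = T, r = F), and (p ⇒ ~r) ⇒ (r ⇒ s) holds there. Either way (p ⇒ ~r) ⇒ (r ⇒ s) holds.

(⇒) This fails. Under p = F, s = F, r = F, the left side is true but the right side is false.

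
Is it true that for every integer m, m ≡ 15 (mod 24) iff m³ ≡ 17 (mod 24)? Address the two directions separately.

Neither implication holds.

[⇒] This fails: take m = 15. Then 15 ≡ 15 (mod 24), but 15³ = 3375 ≡ 15 (mod 24), not 17.

[⇐] This fails: take m = 17. Then 17³ = 4913 ≡ 17 (mod 24), yet 17 ≡ 17 (mod 24), not 15.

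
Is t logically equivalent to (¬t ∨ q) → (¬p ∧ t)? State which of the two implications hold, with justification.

(⇒) fails; (⇐) holds.

(←) Assume the antecedent. If p is true, the antecedent forces (p = T, q = F, t = T), and t holds there. If p is false, the antecedent forces (p = F, q = F, t = T) or (p = F, q = T, t = T), and t holds there. Either way t holds.

(→) This fails. Under p = T, q = T, t = T, the left side is true but the right side is false.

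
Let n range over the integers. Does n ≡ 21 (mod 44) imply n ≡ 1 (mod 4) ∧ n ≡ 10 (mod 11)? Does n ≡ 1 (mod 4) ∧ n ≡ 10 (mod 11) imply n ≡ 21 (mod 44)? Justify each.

Both directions hold; the statement is true.

(⟹) Suppose n ≡ 21 (mod 44); write n = 44j + 21. Since 4 ∣ 44, reducing mod 4 gives n ≡ 21 ≡ 1 (mod 4); since 11 ∣ 44, reducing mod 11 gives n ≡ 21 ≡ 10 (mod 11).

(⟸) Conversely, if n ≡ 1 (mod 4) and n ≡ 10 (mod 11), then by the Chinese remainder theorem n ≡ 21 (mod 44). This is exactly n ≡ 21 (mod 44).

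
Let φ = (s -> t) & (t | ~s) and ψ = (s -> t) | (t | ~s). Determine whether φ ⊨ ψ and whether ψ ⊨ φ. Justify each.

(⟹) Assume the antecedent. If t is true, (s -> t) | (t | ~s) reduces to true regardless of the other variables. If t is false, the antecedent forces (t = F, s = F), and (s -> t) | (t | ~s) holds there. Either way (s -> t) | (t | ~s) holds.

(⟸) Assume the antecedent. If t is true, (s -> t) & (t | ~s) reduces to true regardless of the other variables. If t is false, the antecedent forces (t = F, s = F), and (s -> t) & (t | ~s) holds there. Either way (s -> t) & (t | ~s) holds.

Both directions hold.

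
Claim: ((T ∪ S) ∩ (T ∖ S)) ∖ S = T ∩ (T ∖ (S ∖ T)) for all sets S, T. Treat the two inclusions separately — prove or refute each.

(⊆) Let x ∈ ((T ∪ S) ∩ (T ∖ S)) ∖ S. Then x ∈ T and x ∉ S, from which x ∈ T ∩ (T ∖ (S ∖ T)).

(⊇) This inclusion fails. Take S = {1}, T = {1}; then 1 ∈ T ∩ (T ∖ (S ∖ T)) but 1 ∉ ((T ∪ S) ∩ (T ∖ S)) ∖ S.

(⊆) holds; (⊇) fails.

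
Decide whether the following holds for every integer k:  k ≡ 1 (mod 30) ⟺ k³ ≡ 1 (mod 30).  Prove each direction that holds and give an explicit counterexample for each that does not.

Both directions hold; the statement is true.

(⟹) Suppose k ≡ 1 (mod 30). Write k = 30j + 1. Then (30j + 1)³ = 27000j³ + 2700j² + 90j + 1 = 30(900j³ + 90j² + 3j) + 1, so k³ ≡ 1 (mod 30).

(⟸) Conversely, suppose k³ ≡ 1 (mod 30). The only residue r in {0, …, 29} with r³ ≡ 1 (mod 30) is r = 1, so k ≡ 1 (mod 30).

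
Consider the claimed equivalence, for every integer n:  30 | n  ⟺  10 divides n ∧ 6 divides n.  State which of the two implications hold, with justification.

(→) If 30 ∣ n, write n = 30q. Since 30 = 3·10, n = 10·(3q), so 10 ∣ n; and since 30 = 5·6, n = 6·(5q), so 6 ∣ n.

(←) Suppose 10 ∣ n and 6 ∣ n. Any common multiple of 10 and 6 is a multiple of their lcm; here lcm(10, 6) = 10·6/gcd(10, 6) = 60/2 = 30, so 30 ∣ n.

Both implications hold.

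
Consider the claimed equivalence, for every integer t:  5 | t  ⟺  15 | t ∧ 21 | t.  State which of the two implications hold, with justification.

(→) This fails: take t = 5. Certainly 5 ∣ 5, but 15 ∤ 5.

(←) Suppose 15 ∣ t and 21 ∣ t. Any common multiple of 15 and 21 is a multiple of their lcm; here lcm(15, 21) = 15·21/gcd(15, 21) = 315/3 = 105, so 105 ∣ t. Since 5 ∣ 105, it follows that 5 ∣ t.

(⇒) fails; (⇐) holds.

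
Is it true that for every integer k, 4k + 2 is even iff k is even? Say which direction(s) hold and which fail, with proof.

(→) This fails: take k = 3. Then 4k + 2 = 14, which is even, yet k = 3 is odd, not even.

(←) Suppose k is even. Since 4 is even, 4k is even for every k, so 4k + 2 has the same parity as 2, which is even. Hence 4k + 2 is even.

Only the reverse direction holds.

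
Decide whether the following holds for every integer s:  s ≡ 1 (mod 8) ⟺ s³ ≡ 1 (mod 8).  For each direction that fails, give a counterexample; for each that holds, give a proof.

Forward direction. Suppose s ≡ 1 (mod 8). Write s = 8j + 1. Then (8j + 1)³ = 512j³ + 192j² + 24j + 1 = 8(64j³ + 24j² + 3j) + 1, so s³ ≡ 1 (mod 8).

Converse. For the converse, argue contrapositively. If s ≢ 1 (mod 8), then s is congruent to one of 0, 2, 3, 4, 5, 6, 7 modulo 8, and these give s³ ≡ 0, 0, 3, 0, 5, 0, 7 respectively — never 1.

Both implications hold.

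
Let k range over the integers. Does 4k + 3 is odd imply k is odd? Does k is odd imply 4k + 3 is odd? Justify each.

The forward direction fails; the converse holds.

[⇐] Suppose k is odd. Since 4 is even, 4k is even for every k, so 4k + 3 has the same parity as 3, which is odd. Hence 4k + 3 is odd.

[⇒] This fails: take k = 2. Then 4k + 3 = 11, which is odd, yet k = 2 is even, not odd.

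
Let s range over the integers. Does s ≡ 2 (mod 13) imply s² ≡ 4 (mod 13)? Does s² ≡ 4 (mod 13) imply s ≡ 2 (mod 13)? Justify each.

(⇒) holds; (⇐) fails.

Forward direction. Suppose s ≡ 2 (mod 13). Write s = 13j + 2. Then (13j + 2)² = 169j² + 52j + 4 = 13(13j² + 4j) + 4, so s² ≡ 4 (mod 13).

Converse. This fails: take s = 11. Then 11² = 121 ≡ 4 (mod 13), yet 11 ≡ 11 (mod 13), not 2.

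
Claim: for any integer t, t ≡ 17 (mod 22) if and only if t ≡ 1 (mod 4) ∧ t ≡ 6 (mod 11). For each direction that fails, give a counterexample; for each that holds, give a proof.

[⇒] This fails: t = 39 gives 39 ≡ 17 (mod 22) but 39 ≡ 3 (mod 4), so the conjunction on the right does not hold.

[⇐] Conversely, if t ≡ 1 (mod 4) and t ≡ 6 (mod 11), then by the Chinese remainder theorem t ≡ 17 (mod 44). Since 17 ≡ 17 (mod 22) and 22 ∣ 44, we get t ≡ 17 (mod 22).

Only the converse holds.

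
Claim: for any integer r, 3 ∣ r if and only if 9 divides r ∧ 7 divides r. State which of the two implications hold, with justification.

Forward direction. This fails: take r = 3. Certainly 3 ∣ 3, but 9 ∤ 3.

Converse. Suppose 9 ∣ r and 7 ∣ r. Any common multiple of 9 and 7 is a multiple of their lcm; here gcd(9, 7) = 1, so lcm(9, 7) = 9·7 = 63, so 63 ∣ r. Since 3 ∣ 63, it follows that 3 ∣ r.

Not equivalent: only (⇐) holds.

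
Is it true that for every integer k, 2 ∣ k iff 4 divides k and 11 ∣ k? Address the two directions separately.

Only the reverse direction holds.

(→) This fails: take k = 2. Certainly 2 ∣ 2, but 4 ∤ 2.

(←) Suppose 4 ∣ k and 11 ∣ k. Any common multiple of 4 and 11 is a multiple of their lcm; here gcd(4, 11) = 1, so lcm(4, 11) = 4·11 = 44, so 44 ∣ k. Since 2 ∣ 44, it follows that 2 ∣ k.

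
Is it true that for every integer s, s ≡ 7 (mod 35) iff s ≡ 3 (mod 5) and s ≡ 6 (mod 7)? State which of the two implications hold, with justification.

Both directions fail.

Forward direction. This fails: s = 7 gives 7 ≡ 7 (mod 35) but 7 ≡ 2 (mod 5), so the conjunction on the right does not hold.

Converse. This fails: s = 13 satisfies both congruences on the right (13 ≡ 3 mod 5 and 13 ≡ 6 mod 7) yet 13 ≡ 13 (mod 35), not 7.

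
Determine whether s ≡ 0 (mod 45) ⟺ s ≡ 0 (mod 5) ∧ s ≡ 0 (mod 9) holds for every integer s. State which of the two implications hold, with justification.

Equivalent; both directions hold.

(⇒) Suppose s ≡ 0 (mod 45); write s = 45j + 0. Since 5 ∣ 45, reducing mod 5 gives s ≡ 0 (mod 5); since 9 ∣ 45, reducing mod 9 gives s ≡ 0 (mod 9).

(⇐) Conversely, if s ≡ 0 (mod 5) and s ≡ 0 (mod 9), then by the Chinese remainder theorem s ≡ 0 (mod 45). This is exactly s ≡ 0 (mod 45).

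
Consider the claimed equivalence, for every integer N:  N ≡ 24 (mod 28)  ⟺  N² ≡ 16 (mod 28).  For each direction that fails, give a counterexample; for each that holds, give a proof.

(⇒) holds; (⇐) fails.

Converse. This fails: take N = 4. Then 4² = 16 ≡ 16 (mod 28), yet 4 ≡ 4 (mod 28), not 24.

Forward direction. Suppose N ≡ 24 (mod 28). Write N = 28j + 24. Then (28j + 24)² = 784j² + 1344j + 576 = 28(28j² + 48j + 20) + 16, so N² ≡ 16 (mod 28).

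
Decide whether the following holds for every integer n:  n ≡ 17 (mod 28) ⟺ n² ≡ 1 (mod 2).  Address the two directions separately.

Forward direction. Suppose n ≡ 17 (mod 28). Then n² ≡ 17² = 289 (mod 28), and since 2 ∣ 28, also n² ≡ 1 (mod 2).

Converse. This fails: take n = 1. Then 1² = 1 ≡ 1 (mod 2), yet 1 ≡ 1 (mod 28), not 17.

The forward direction holds; the converse fails.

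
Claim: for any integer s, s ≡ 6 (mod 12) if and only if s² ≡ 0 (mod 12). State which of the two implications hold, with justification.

(⇒) holds; (⇐) fails.

[⇒] Suppose s ≡ 6 (mod 12). Write s = 12j + 6. Then (12j + 6)² = 144j² + 144j + 36 = 12(12j² + 12j + 3) + 0, so s² ≡ 0 (mod 12).

[⇐] This fails: take s = 0. Then 0² = 0 ≡ 0 (mod 12), yet 0 ≡ 0 (mod 12), not 6.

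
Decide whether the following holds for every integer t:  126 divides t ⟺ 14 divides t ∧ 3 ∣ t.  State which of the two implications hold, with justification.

Not equivalent: only (⇒) holds.

Forward direction. If 126 ∣ t, write t = 126q. Since 126 = 9·14, t = 14·(9q), so 14 ∣ t; and since 126 = 42·3, t = 3·(42q), so 3 ∣ t.

Converse. This fails: take t = 42. Both 14 ∣ 42 and 3 ∣ 42, yet 42 is not a multiple of 126 (since 42 = 0·126 + 42), so 126 ∤ 42.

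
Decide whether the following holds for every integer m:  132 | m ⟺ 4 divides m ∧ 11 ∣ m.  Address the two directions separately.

Forward direction. If 132 ∣ m, write m = 132q. Since 132 = 33·4, m = 4·(33q), so 4 ∣ m; and since 132 = 12·11, m = 11·(12q), so 11 ∣ m.

Converse. This fails: take m = 44. Both 4 ∣ 44 and 11 ∣ 44, yet 44 is not a multiple of 132 (since 44 = 0·132 + 44), so 132 ∤ 44.

Only the forward implication holds.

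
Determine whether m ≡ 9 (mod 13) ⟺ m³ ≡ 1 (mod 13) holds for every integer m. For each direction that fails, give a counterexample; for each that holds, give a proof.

(⟹) Suppose m ≡ 9 (mod 13). Write m = 13j + 9. Then (13j + 9)³ = 2197j³ + 4563j² + 3159j + 729 = 13(169j³ + 351j² + 243j + 56) + 1, so m³ ≡ 1 (mod 13).

(⟸) This fails: take m = 1. Then 1³ = 1 ≡ 1 (mod 13), yet 1 ≡ 1 (mod 13), not 9.

(⇒) holds; (⇐) fails.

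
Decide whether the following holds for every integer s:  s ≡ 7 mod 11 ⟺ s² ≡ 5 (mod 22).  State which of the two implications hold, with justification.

Both directions fail.

Forward direction. This fails: take s = 18. Then 18 ≡ 7 (mod 11), but 18² = 324 ≡ 16 (mod 22), not 5.

Converse. This fails: take s = 15. Then 15² = 225 ≡ 5 (mod 22), yet 15 ≡ 4 (mod 11), not 7.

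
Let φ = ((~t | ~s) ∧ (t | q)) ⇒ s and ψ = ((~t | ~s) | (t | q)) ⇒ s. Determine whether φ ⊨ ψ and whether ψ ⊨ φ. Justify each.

(⇐) Assume the antecedent. If t is true, the antecedent forces (t = T, q = F, s = T) or (t = T, q = T, s = T), and ((~t | ~s) ∧ (t | q)) ⇒ s holds there. If t is false, the antecedent forces (t = F, q = F, s = T) or (t = F, q = T, s = T), and ((~t | ~s) ∧ (t | q)) ⇒ s holds there. Either way ((~t | ~s) ∧ (t | q)) ⇒ s holds.

(⇒) This fails. Under t = F, q = F, s = F, the left side is true but the right side is false.

(⇒) fails; (⇐) holds.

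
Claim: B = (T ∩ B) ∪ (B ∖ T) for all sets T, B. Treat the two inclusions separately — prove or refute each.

(⊆) Let x ∈ B. Then either x ∈ B and x ∉ T; or x ∈ T ∩ B. In each case x ∈ (T ∩ B) ∪ (B ∖ T), so B ⊆ (T ∩ B) ∪ (B ∖ T).

(⊇) Let x ∈ (T ∩ B) ∪ (B ∖ T). Then either x ∈ B and x ∉ T; or x ∈ T ∩ B. In each case x ∈ B, so (T ∩ B) ∪ (B ∖ T) ⊆ B.

Both inclusions hold; the sets are equal.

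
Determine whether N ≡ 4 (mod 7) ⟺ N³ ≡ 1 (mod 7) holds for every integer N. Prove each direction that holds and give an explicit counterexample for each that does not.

(→) Suppose N ≡ 4 (mod 7). Write N = 7j + 4. Then (7j + 4)³ = 343j³ + 588j² + 336j + 64 = 7(49j³ + 84j² + 48j + 9) + 1, so N³ ≡ 1 (mod 7).

(←) This fails: take N = 1. Then 1³ = 1 ≡ 1 (mod 7), yet 1 ≡ 1 (mod 7), not 4.

Only the forward direction holds.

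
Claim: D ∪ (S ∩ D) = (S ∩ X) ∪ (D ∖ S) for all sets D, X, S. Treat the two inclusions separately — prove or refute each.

Forward inclusion. This inclusion fails. Take D = {1}, X = ∅, S = {1}; then 1 ∈ D ∪ (S ∩ D) but 1 ∉ (S ∩ X) ∪ (D ∖ S).

Reverse inclusion. This inclusion fails. Take D = ∅, X = {1}, S = {1}; then 1 ∈ (S ∩ X) ∪ (D ∖ S) but 1 ∉ D ∪ (S ∩ D).

Both inclusions fail.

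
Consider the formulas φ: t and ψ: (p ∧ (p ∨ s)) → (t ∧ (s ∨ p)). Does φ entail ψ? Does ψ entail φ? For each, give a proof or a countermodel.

[⇐] This fails. Under t = F, s = F, p = F, the left side is false but the right side is true.

[⇒] Assume the antecedent. If t is true, (p ∧ (p ∨ s)) → (t ∧ (s ∨ p)) reduces to true regardless of the other variables. If t is false, the antecedent cannot hold. Either way (p ∧ (p ∨ s)) → (t ∧ (s ∨ p)) holds.

(⇒) holds; (⇐) fails.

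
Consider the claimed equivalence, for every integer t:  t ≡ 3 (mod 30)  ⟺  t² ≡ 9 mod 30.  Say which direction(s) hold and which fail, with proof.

[⇒] Suppose t ≡ 3 (mod 30). Write t = 30j + 3. Then (30j + 3)² = 900j² + 180j + 9 = 30(30j² + 6j) + 9, so t² ≡ 9 (mod 30).

[⇐] This fails: take t = 27. Then 27² = 729 ≡ 9 (mod 30), yet 27 ≡ 27 (mod 30), not 3.

Only the forward implication holds.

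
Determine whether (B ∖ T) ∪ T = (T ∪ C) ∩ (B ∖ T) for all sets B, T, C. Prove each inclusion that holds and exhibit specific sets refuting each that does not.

(⟹) This inclusion fails. Take B = {1}, T = ∅, C = ∅; then 1 ∈ (B ∖ T) ∪ T but 1 ∉ (T ∪ C) ∩ (B ∖ T).

(⟸) Let x ∈ (T ∪ C) ∩ (B ∖ T). Then x ∈ B ∩ C and x ∉ T, from which x ∈ (B ∖ T) ∪ T.

(⊆) fails; (⊇) holds.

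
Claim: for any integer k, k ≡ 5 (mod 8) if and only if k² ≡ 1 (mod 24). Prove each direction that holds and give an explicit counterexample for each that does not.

Forward direction. This fails: take k = 21. Then 21 ≡ 5 (mod 8), but 21² = 441 ≡ 9 (mod 24), not 1.

Converse. This fails: take k = 1. Then 1² = 1 ≡ 1 (mod 24), yet 1 ≡ 1 (mod 8), not 5.

Neither implication holds.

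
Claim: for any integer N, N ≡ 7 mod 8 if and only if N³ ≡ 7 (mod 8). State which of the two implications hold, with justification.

(⇒) Suppose N ≡ 7 mod 8. Write N = 8j + 7. Then (8j + 7)³ = 512j³ + 1344j² + 1176j + 343 = 8(64j³ + 168j² + 147j + 42) + 7, so N³ ≡ 7 (mod 8).

(⇐) Conversely, suppose N³ ≡ 7 (mod 8). The only residue r in {0, …, 7} with r³ ≡ 7 (mod 8) is r = 7, so N ≡ 7 (mod 8).

Both implications hold.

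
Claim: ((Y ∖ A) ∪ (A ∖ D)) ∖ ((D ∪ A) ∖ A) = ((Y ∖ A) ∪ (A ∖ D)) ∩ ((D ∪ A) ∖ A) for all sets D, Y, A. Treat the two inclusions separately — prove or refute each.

(⟹) This inclusion fails. Take D = ∅, Y = {1}, A = ∅; then 1 ∈ ((Y ∖ A) ∪ (A ∖ D)) ∖ ((D ∪ A) ∖ A) but 1 ∉ ((Y ∖ A) ∪ (A ∖ D)) ∩ ((D ∪ A) ∖ A).

(⟸) This inclusion fails. Take D = {1}, Y = {1}, A = ∅; then 1 ∈ ((Y ∖ A) ∪ (A ∖ D)) ∩ ((D ∪ A) ∖ A) but 1 ∉ ((Y ∖ A) ∪ (A ∖ D)) ∖ ((D ∪ A) ∖ A).

Both inclusions fail.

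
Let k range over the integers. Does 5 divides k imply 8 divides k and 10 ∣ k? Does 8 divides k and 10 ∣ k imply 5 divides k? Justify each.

(⇐) Suppose 8 ∣ k and 10 ∣ k. Any common multiple of 8 and 10 is a multiple of their lcm; here lcm(8, 10) = 8·10/gcd(8, 10) = 80/2 = 40, so 40 ∣ k. Since 5 ∣ 40, it follows that 5 ∣ k.

(⇒) This fails: take k = 5. Certainly 5 ∣ 5, but 8 ∤ 5.

Not equivalent: only (⇐) holds.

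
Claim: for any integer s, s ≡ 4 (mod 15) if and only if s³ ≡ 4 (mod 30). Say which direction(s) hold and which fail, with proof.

(⇐) The residues r modulo 30 with r³ ≡ 4 (mod 30) are exactly {4}, and each is ≡ 4 (mod 15).

(⇒) This fails: take s = 19. Then 19 ≡ 4 (mod 15), but 19³ = 6859 ≡ 19 (mod 30), not 4.

Only the reverse direction holds.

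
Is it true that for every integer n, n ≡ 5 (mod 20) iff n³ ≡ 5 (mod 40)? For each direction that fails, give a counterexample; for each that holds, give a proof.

(⇒) fails; (⇐) holds.

(→) This fails: take n = 25. Then 25 ≡ 5 (mod 20), but 25³ = 15625 ≡ 25 (mod 40), not 5.

(←) Conversely, the residues r modulo 40 with r³ ≡ 5 (mod 40) are exactly {5}, and each is ≡ 5 (mod 20).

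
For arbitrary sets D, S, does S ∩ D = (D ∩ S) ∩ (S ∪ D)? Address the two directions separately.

The two sets are equal.

Forward inclusion. Let x ∈ S ∩ D. Then x ∈ D ∩ S, from which x ∈ (D ∩ S) ∩ (S ∪ D).

Reverse inclusion. Let x ∈ (D ∩ S) ∩ (S ∪ D). Then x ∈ D ∩ S, from which x ∈ S ∩ D.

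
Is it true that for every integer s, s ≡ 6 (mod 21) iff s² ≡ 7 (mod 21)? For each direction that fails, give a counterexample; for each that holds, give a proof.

Neither implication holds.

Forward direction. This fails: take s = 6. Then 6 ≡ 6 (mod 21), but 6² = 36 ≡ 15 (mod 21), not 7.

Converse. This fails: take s = 7. Then 7² = 49 ≡ 7 (mod 21), yet 7 ≡ 7 (mod 21), not 6.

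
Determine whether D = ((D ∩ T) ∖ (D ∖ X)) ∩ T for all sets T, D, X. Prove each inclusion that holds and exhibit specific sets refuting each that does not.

(⟹) This inclusion fails. Take T = ∅, D = {1}, X = ∅; then 1 ∈ D but 1 ∉ ((D ∩ T) ∖ (D ∖ X)) ∩ T.

(⟸) Let x ∈ ((D ∩ T) ∖ (D ∖ X)) ∩ T. Then x ∈ T ∩ D ∩ X, from which x ∈ D.

Only the reverse inclusion holds.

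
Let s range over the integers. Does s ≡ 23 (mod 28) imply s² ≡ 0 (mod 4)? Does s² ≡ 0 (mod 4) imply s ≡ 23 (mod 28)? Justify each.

Both directions fail.

(⇒) This fails: take s = 23. Then 23 ≡ 23 (mod 28), but 23² = 529 ≡ 1 (mod 4), not 0.

(⇐) This fails: take s = 0. Then 0² = 0 ≡ 0 (mod 4), yet 0 ≡ 0 (mod 28), not 23.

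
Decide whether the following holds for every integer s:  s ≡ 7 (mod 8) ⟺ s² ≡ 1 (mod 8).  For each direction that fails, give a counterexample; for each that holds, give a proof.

[⇒] Suppose s ≡ 7 (mod 8). Write s = 8j + 7. Then (8j + 7)² = 64j² + 112j + 49 = 8(8j² + 14j + 6) + 1, so s² ≡ 1 (mod 8).

[⇐] This fails: take s = 1. Then 1² = 1 ≡ 1 (mod 8), yet 1 ≡ 1 (mod 8), not 7.

Only the forward implication holds.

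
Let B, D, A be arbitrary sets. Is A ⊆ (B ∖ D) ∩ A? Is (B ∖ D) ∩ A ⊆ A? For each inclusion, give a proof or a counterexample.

(⊆) This inclusion fails. Take B = ∅, D = ∅, A = {1}; then 1 ∈ A but 1 ∉ (B ∖ D) ∩ A.

(⊇) Let x ∈ (B ∖ D) ∩ A. Then x ∈ B ∩ A and x ∉ D, from which x ∈ A.

(⊆) fails; (⊇) holds.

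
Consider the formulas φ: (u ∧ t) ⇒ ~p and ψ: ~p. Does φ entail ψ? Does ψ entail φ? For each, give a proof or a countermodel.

Forward direction. This fails. Under p = T, u = F, t = F, the left side is true but the right side is false.

Converse. Assume the antecedent. If p is true, the antecedent cannot hold. If p is false, (u ∧ t) ⇒ ~p reduces to true regardless of the other variables. Either way (u ∧ t) ⇒ ~p holds.

Not equivalent: only (⇐) holds.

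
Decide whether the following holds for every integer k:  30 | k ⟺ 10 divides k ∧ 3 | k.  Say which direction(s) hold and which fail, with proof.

(⟹) If 30 ∣ k, write k = 30q. Since 30 = 3·10, k = 10·(3q), so 10 ∣ k; and since 30 = 10·3, k = 3·(10q), so 3 ∣ k.

(⟸) Suppose 10 ∣ k and 3 ∣ k. Any common multiple of 10 and 3 is a multiple of their lcm; here gcd(10, 3) = 1, so lcm(10, 3) = 10·3 = 30, so 30 ∣ k.

Equivalent; both directions hold.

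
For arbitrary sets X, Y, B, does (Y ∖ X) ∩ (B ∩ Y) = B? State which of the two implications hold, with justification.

(⟸) This inclusion fails. Take X = ∅, Y = ∅, B = {1}; then 1 ∈ B but 1 ∉ (Y ∖ X) ∩ (B ∩ Y).

(⟹) Let x ∈ (Y ∖ X) ∩ (B ∩ Y). Then x ∈ Y ∩ B and x ∉ X, from which x ∈ B.

The sets are not equal: only the forward inclusion holds.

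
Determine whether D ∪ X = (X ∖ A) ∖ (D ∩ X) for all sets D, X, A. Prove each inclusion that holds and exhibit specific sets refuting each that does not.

Only the reverse inclusion holds.

Forward inclusion. This inclusion fails. Take D = {1}, X = ∅, A = ∅; then 1 ∈ D ∪ X but 1 ∉ (X ∖ A) ∖ (D ∩ X).

Reverse inclusion. Let x ∈ (X ∖ A) ∖ (D ∩ X). Then x ∈ X and x ∉ D, A, from which x ∈ D ∪ X.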